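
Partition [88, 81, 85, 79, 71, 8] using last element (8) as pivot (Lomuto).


Pivot: 8
Place pivot at 0: [8, 81, 85, 79, 71, 88]

Partitioned: [8, 81, 85, 79, 71, 88]


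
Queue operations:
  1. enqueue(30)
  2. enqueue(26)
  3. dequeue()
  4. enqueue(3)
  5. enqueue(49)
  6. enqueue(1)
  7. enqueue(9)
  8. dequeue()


enqueue(30) -> [30]
enqueue(26) -> [30, 26]
dequeue()->30, [26]
enqueue(3) -> [26, 3]
enqueue(49) -> [26, 3, 49]
enqueue(1) -> [26, 3, 49, 1]
enqueue(9) -> [26, 3, 49, 1, 9]
dequeue()->26, [3, 49, 1, 9]

Final queue: [3, 49, 1, 9]


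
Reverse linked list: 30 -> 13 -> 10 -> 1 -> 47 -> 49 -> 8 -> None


Step 1: curr=30, set curr.next=prev(None) | reversed so far: 30
Step 2: curr=13, set curr.next=prev(30) | reversed so far: 13 -> 30
Step 3: curr=10, set curr.next=prev(13) | reversed so far: 10 -> 13 -> 30
Step 4: curr=1, set curr.next=prev(10) | reversed so far: 1 -> 10 -> 13 -> 30
Step 5: curr=47, set curr.next=prev(1) | reversed so far: 47 -> 1 -> 10 -> 13 -> 30
Step 6: curr=49, set curr.next=prev(47) | reversed so far: 49 -> 47 -> 1 -> 10 -> 13 -> 30
Step 7: curr=8, set curr.next=prev(49) | reversed so far: 8 -> 49 -> 47 -> 1 -> 10 -> 13 -> 30

8 -> 49 -> 47 -> 1 -> 10 -> 13 -> 30 -> None


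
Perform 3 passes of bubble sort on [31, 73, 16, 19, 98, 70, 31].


Initial: [31, 73, 16, 19, 98, 70, 31]
Pass 1: [31, 16, 19, 73, 70, 31, 98] (4 swaps)
Pass 2: [16, 19, 31, 70, 31, 73, 98] (4 swaps)
Pass 3: [16, 19, 31, 31, 70, 73, 98] (1 swaps)

After 3 passes: [16, 19, 31, 31, 70, 73, 98]


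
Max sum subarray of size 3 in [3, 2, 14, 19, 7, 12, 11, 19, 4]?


[0:3]: 19
[1:4]: 35
[2:5]: 40
[3:6]: 38
[4:7]: 30
[5:8]: 42
[6:9]: 34

Max: 42 at [5:8]


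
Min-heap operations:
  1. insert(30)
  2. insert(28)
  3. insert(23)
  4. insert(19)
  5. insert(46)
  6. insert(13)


insert(30) -> [30]
insert(28) -> [28, 30]
insert(23) -> [23, 30, 28]
insert(19) -> [19, 23, 28, 30]
insert(46) -> [19, 23, 28, 30, 46]
insert(13) -> [13, 23, 19, 30, 46, 28]

Final heap: [13, 23, 19, 30, 46, 28]


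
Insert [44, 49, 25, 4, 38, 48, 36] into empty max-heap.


Insert 44: [44]
Insert 49: [49, 44]
Insert 25: [49, 44, 25]
Insert 4: [49, 44, 25, 4]
Insert 38: [49, 44, 25, 4, 38]
Insert 48: [49, 44, 48, 4, 38, 25]
Insert 36: [49, 44, 48, 4, 38, 25, 36]

Final heap: [49, 44, 48, 4, 38, 25, 36]


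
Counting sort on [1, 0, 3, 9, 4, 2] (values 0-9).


Input: [1, 0, 3, 9, 4, 2]
Counts: [1, 1, 1, 1, 1, 0, 0, 0, 0, 1]

Sorted: [0, 1, 2, 3, 4, 9]


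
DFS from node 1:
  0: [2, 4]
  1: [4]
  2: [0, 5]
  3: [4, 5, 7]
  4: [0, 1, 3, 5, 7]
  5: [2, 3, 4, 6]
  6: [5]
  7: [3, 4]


Visit 1, push [4]
Visit 4, push [7, 5, 3, 0]
Visit 0, push [2]
Visit 2, push [5]
Visit 5, push [6, 3]
Visit 3, push [7]
Visit 7, push []
Visit 6, push []

DFS order: [1, 4, 0, 2, 5, 3, 7, 6]


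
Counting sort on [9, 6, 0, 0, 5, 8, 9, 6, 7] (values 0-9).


Input: [9, 6, 0, 0, 5, 8, 9, 6, 7]
Counts: [2, 0, 0, 0, 0, 1, 2, 1, 1, 2]

Sorted: [0, 0, 5, 6, 6, 7, 8, 9, 9]


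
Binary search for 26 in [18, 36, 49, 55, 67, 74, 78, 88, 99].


Step 1: lo=0, hi=8, mid=4, val=67
Step 2: lo=0, hi=3, mid=1, val=36
Step 3: lo=0, hi=0, mid=0, val=18

Not found


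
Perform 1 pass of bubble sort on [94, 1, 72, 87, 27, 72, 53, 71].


Initial: [94, 1, 72, 87, 27, 72, 53, 71]
Pass 1: [1, 72, 87, 27, 72, 53, 71, 94] (7 swaps)

After 1 pass: [1, 72, 87, 27, 72, 53, 71, 94]


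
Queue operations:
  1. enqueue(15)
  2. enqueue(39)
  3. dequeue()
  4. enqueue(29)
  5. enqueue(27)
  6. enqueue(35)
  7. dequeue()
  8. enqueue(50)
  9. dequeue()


enqueue(15) -> [15]
enqueue(39) -> [15, 39]
dequeue()->15, [39]
enqueue(29) -> [39, 29]
enqueue(27) -> [39, 29, 27]
enqueue(35) -> [39, 29, 27, 35]
dequeue()->39, [29, 27, 35]
enqueue(50) -> [29, 27, 35, 50]
dequeue()->29, [27, 35, 50]

Final queue: [27, 35, 50]


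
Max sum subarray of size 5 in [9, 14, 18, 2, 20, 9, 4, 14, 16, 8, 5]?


[0:5]: 63
[1:6]: 63
[2:7]: 53
[3:8]: 49
[4:9]: 63
[5:10]: 51
[6:11]: 47

Max: 63 at [0:5]


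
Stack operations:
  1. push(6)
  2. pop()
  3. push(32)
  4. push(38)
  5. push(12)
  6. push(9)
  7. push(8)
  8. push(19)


push(6) -> [6]
pop()->6, []
push(32) -> [32]
push(38) -> [32, 38]
push(12) -> [32, 38, 12]
push(9) -> [32, 38, 12, 9]
push(8) -> [32, 38, 12, 9, 8]
push(19) -> [32, 38, 12, 9, 8, 19]

Final stack: [32, 38, 12, 9, 8, 19]


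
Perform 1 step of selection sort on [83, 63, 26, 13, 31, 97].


Initial: [83, 63, 26, 13, 31, 97]
Step 1: min=13 at 3
  Swap: [13, 63, 26, 83, 31, 97]

After 1 step: [13, 63, 26, 83, 31, 97]


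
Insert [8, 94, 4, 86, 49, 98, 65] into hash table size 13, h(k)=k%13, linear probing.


Insert 8: h=8 -> slot 8
Insert 94: h=3 -> slot 3
Insert 4: h=4 -> slot 4
Insert 86: h=8, 1 probes -> slot 9
Insert 49: h=10 -> slot 10
Insert 98: h=7 -> slot 7
Insert 65: h=0 -> slot 0

Table: [65, None, None, 94, 4, None, None, 98, 8, 86, 49, None, None]


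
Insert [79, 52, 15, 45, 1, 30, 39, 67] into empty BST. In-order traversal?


Insert 79: root
Insert 52: L from 79
Insert 15: L from 79 -> L from 52
Insert 45: L from 79 -> L from 52 -> R from 15
Insert 1: L from 79 -> L from 52 -> L from 15
Insert 30: L from 79 -> L from 52 -> R from 15 -> L from 45
Insert 39: L from 79 -> L from 52 -> R from 15 -> L from 45 -> R from 30
Insert 67: L from 79 -> R from 52

In-order: [1, 15, 30, 39, 45, 52, 67, 79]


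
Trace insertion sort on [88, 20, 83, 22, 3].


Initial: [88, 20, 83, 22, 3]
Insert 20: [20, 88, 83, 22, 3]
Insert 83: [20, 83, 88, 22, 3]
Insert 22: [20, 22, 83, 88, 3]
Insert 3: [3, 20, 22, 83, 88]

Sorted: [3, 20, 22, 83, 88]


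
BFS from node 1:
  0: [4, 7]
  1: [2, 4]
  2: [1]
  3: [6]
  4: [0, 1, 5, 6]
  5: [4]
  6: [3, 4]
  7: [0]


Visit 1, enqueue [2, 4]
Visit 2, enqueue []
Visit 4, enqueue [0, 5, 6]
Visit 0, enqueue [7]
Visit 5, enqueue []
Visit 6, enqueue [3]
Visit 7, enqueue []
Visit 3, enqueue []

BFS order: [1, 2, 4, 0, 5, 6, 7, 3]


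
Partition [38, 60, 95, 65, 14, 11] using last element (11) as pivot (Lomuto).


Pivot: 11
Place pivot at 0: [11, 60, 95, 65, 14, 38]

Partitioned: [11, 60, 95, 65, 14, 38]


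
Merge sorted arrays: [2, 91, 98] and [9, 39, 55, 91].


Take 2 from A
Take 9 from B
Take 39 from B
Take 55 from B
Take 91 from A
Take 91 from B

Merged: [2, 9, 39, 55, 91, 91, 98]


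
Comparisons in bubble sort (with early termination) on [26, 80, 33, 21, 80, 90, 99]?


Algorithm: bubble sort (with early termination)
Input: [26, 80, 33, 21, 80, 90, 99]
Sorted: [21, 26, 33, 80, 80, 90, 99]

18


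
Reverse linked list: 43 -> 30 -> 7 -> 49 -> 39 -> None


Step 1: curr=43, set curr.next=prev(None) | reversed so far: 43
Step 2: curr=30, set curr.next=prev(43) | reversed so far: 30 -> 43
Step 3: curr=7, set curr.next=prev(30) | reversed so far: 7 -> 30 -> 43
Step 4: curr=49, set curr.next=prev(7) | reversed so far: 49 -> 7 -> 30 -> 43
Step 5: curr=39, set curr.next=prev(49) | reversed so far: 39 -> 49 -> 7 -> 30 -> 43

39 -> 49 -> 7 -> 30 -> 43 -> None


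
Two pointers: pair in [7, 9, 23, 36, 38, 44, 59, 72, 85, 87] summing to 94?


lo=0(7)+hi=9(87)=94

Yes: 7+87=94


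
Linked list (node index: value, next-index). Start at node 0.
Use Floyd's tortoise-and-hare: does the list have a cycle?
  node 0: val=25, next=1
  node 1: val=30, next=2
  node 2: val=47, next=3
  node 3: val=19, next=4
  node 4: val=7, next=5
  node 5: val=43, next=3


Floyd's tortoise (slow, +1) and hare (fast, +2):
  init: slow=0, fast=0
  step 1: slow=1, fast=2
  step 2: slow=2, fast=4
  step 3: slow=3, fast=3
  slow == fast at node 3: cycle detected

Cycle: yes


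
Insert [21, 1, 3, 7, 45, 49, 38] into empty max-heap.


Insert 21: [21]
Insert 1: [21, 1]
Insert 3: [21, 1, 3]
Insert 7: [21, 7, 3, 1]
Insert 45: [45, 21, 3, 1, 7]
Insert 49: [49, 21, 45, 1, 7, 3]
Insert 38: [49, 21, 45, 1, 7, 3, 38]

Final heap: [49, 21, 45, 1, 7, 3, 38]


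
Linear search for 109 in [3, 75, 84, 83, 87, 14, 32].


i=0: 3!=109
i=1: 75!=109
i=2: 84!=109
i=3: 83!=109
i=4: 87!=109
i=5: 14!=109
i=6: 32!=109

Not found, 7 comps


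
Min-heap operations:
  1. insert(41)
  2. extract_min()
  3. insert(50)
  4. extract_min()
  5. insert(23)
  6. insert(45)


insert(41) -> [41]
extract_min()->41, []
insert(50) -> [50]
extract_min()->50, []
insert(23) -> [23]
insert(45) -> [23, 45]

Final heap: [23, 45]


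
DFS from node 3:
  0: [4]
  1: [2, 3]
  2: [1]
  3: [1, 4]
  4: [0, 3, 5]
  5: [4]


Visit 3, push [4, 1]
Visit 1, push [2]
Visit 2, push []
Visit 4, push [5, 0]
Visit 0, push []
Visit 5, push []

DFS order: [3, 1, 2, 4, 0, 5]


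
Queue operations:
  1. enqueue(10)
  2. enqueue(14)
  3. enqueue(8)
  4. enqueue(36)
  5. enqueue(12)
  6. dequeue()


enqueue(10) -> [10]
enqueue(14) -> [10, 14]
enqueue(8) -> [10, 14, 8]
enqueue(36) -> [10, 14, 8, 36]
enqueue(12) -> [10, 14, 8, 36, 12]
dequeue()->10, [14, 8, 36, 12]

Final queue: [14, 8, 36, 12]


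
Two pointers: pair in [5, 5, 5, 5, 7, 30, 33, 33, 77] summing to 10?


lo=0(5)+hi=8(77)=82
lo=0(5)+hi=7(33)=38
lo=0(5)+hi=6(33)=38
lo=0(5)+hi=5(30)=35
lo=0(5)+hi=4(7)=12
lo=0(5)+hi=3(5)=10

Yes: 5+5=10


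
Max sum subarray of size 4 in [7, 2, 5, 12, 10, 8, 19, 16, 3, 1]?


[0:4]: 26
[1:5]: 29
[2:6]: 35
[3:7]: 49
[4:8]: 53
[5:9]: 46
[6:10]: 39

Max: 53 at [4:8]


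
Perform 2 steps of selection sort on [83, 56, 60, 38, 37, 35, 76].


Initial: [83, 56, 60, 38, 37, 35, 76]
Step 1: min=35 at 5
  Swap: [35, 56, 60, 38, 37, 83, 76]
Step 2: min=37 at 4
  Swap: [35, 37, 60, 38, 56, 83, 76]

After 2 steps: [35, 37, 60, 38, 56, 83, 76]


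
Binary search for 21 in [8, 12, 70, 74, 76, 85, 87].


Step 1: lo=0, hi=6, mid=3, val=74
Step 2: lo=0, hi=2, mid=1, val=12
Step 3: lo=2, hi=2, mid=2, val=70

Not found


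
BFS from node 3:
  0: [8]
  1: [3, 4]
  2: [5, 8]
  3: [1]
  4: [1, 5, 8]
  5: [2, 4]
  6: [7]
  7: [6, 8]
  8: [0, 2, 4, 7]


Visit 3, enqueue [1]
Visit 1, enqueue [4]
Visit 4, enqueue [5, 8]
Visit 5, enqueue [2]
Visit 8, enqueue [0, 7]
Visit 2, enqueue []
Visit 0, enqueue []
Visit 7, enqueue [6]
Visit 6, enqueue []

BFS order: [3, 1, 4, 5, 8, 2, 0, 7, 6]


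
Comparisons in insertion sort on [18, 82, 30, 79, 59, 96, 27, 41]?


Algorithm: insertion sort
Input: [18, 82, 30, 79, 59, 96, 27, 41]
Sorted: [18, 27, 30, 41, 59, 79, 82, 96]

20


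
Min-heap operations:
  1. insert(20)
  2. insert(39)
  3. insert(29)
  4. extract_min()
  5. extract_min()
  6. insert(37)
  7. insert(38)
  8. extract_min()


insert(20) -> [20]
insert(39) -> [20, 39]
insert(29) -> [20, 39, 29]
extract_min()->20, [29, 39]
extract_min()->29, [39]
insert(37) -> [37, 39]
insert(38) -> [37, 39, 38]
extract_min()->37, [38, 39]

Final heap: [38, 39]


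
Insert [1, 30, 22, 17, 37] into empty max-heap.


Insert 1: [1]
Insert 30: [30, 1]
Insert 22: [30, 1, 22]
Insert 17: [30, 17, 22, 1]
Insert 37: [37, 30, 22, 1, 17]

Final heap: [37, 30, 22, 1, 17]


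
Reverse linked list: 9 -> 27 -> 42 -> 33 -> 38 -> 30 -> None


Step 1: curr=9, set curr.next=prev(None) | reversed so far: 9
Step 2: curr=27, set curr.next=prev(9) | reversed so far: 27 -> 9
Step 3: curr=42, set curr.next=prev(27) | reversed so far: 42 -> 27 -> 9
Step 4: curr=33, set curr.next=prev(42) | reversed so far: 33 -> 42 -> 27 -> 9
Step 5: curr=38, set curr.next=prev(33) | reversed so far: 38 -> 33 -> 42 -> 27 -> 9
Step 6: curr=30, set curr.next=prev(38) | reversed so far: 30 -> 38 -> 33 -> 42 -> 27 -> 9

30 -> 38 -> 33 -> 42 -> 27 -> 9 -> None


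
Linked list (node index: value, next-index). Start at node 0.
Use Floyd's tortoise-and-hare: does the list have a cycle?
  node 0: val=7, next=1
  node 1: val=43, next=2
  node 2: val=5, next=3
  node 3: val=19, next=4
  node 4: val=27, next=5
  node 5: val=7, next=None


Floyd's tortoise (slow, +1) and hare (fast, +2):
  init: slow=0, fast=0
  step 1: slow=1, fast=2
  step 2: slow=2, fast=4
  step 3: fast 4->5->None, no cycle

Cycle: no


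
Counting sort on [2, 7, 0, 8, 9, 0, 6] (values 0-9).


Input: [2, 7, 0, 8, 9, 0, 6]
Counts: [2, 0, 1, 0, 0, 0, 1, 1, 1, 1]

Sorted: [0, 0, 2, 6, 7, 8, 9]


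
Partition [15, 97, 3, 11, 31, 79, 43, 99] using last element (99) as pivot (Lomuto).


Pivot: 99
  15 <= 99: advance i (no swap)
  97 <= 99: advance i (no swap)
  3 <= 99: advance i (no swap)
  11 <= 99: advance i (no swap)
  31 <= 99: advance i (no swap)
  79 <= 99: advance i (no swap)
  43 <= 99: advance i (no swap)
Place pivot at 7: [15, 97, 3, 11, 31, 79, 43, 99]

Partitioned: [15, 97, 3, 11, 31, 79, 43, 99]


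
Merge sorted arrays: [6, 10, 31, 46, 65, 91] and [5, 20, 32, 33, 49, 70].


Take 5 from B
Take 6 from A
Take 10 from A
Take 20 from B
Take 31 from A
Take 32 from B
Take 33 from B
Take 46 from A
Take 49 from B
Take 65 from A
Take 70 from B

Merged: [5, 6, 10, 20, 31, 32, 33, 46, 49, 65, 70, 91]


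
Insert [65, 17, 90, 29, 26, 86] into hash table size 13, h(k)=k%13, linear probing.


Insert 65: h=0 -> slot 0
Insert 17: h=4 -> slot 4
Insert 90: h=12 -> slot 12
Insert 29: h=3 -> slot 3
Insert 26: h=0, 1 probes -> slot 1
Insert 86: h=8 -> slot 8

Table: [65, 26, None, 29, 17, None, None, None, 86, None, None, None, 90]


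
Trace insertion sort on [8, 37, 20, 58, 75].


Initial: [8, 37, 20, 58, 75]
Insert 37: [8, 37, 20, 58, 75]
Insert 20: [8, 20, 37, 58, 75]
Insert 58: [8, 20, 37, 58, 75]
Insert 75: [8, 20, 37, 58, 75]

Sorted: [8, 20, 37, 58, 75]


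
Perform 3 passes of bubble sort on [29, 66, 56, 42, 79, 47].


Initial: [29, 66, 56, 42, 79, 47]
Pass 1: [29, 56, 42, 66, 47, 79] (3 swaps)
Pass 2: [29, 42, 56, 47, 66, 79] (2 swaps)
Pass 3: [29, 42, 47, 56, 66, 79] (1 swaps)

After 3 passes: [29, 42, 47, 56, 66, 79]


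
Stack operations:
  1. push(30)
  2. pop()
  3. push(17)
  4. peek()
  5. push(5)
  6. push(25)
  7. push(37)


push(30) -> [30]
pop()->30, []
push(17) -> [17]
peek()->17
push(5) -> [17, 5]
push(25) -> [17, 5, 25]
push(37) -> [17, 5, 25, 37]

Final stack: [17, 5, 25, 37]


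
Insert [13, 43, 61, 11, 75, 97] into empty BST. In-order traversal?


Insert 13: root
Insert 43: R from 13
Insert 61: R from 13 -> R from 43
Insert 11: L from 13
Insert 75: R from 13 -> R from 43 -> R from 61
Insert 97: R from 13 -> R from 43 -> R from 61 -> R from 75

In-order: [11, 13, 43, 61, 75, 97]


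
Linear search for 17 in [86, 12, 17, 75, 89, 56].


i=0: 86!=17
i=1: 12!=17
i=2: 17==17 found!

Found at 2, 3 comps


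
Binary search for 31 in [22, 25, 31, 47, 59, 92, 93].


Step 1: lo=0, hi=6, mid=3, val=47
Step 2: lo=0, hi=2, mid=1, val=25
Step 3: lo=2, hi=2, mid=2, val=31

Found at index 2


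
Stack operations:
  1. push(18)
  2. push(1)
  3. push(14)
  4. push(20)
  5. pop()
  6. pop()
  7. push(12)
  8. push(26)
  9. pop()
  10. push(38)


push(18) -> [18]
push(1) -> [18, 1]
push(14) -> [18, 1, 14]
push(20) -> [18, 1, 14, 20]
pop()->20, [18, 1, 14]
pop()->14, [18, 1]
push(12) -> [18, 1, 12]
push(26) -> [18, 1, 12, 26]
pop()->26, [18, 1, 12]
push(38) -> [18, 1, 12, 38]

Final stack: [18, 1, 12, 38]


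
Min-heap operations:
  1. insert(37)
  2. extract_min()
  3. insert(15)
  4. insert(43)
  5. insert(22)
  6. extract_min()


insert(37) -> [37]
extract_min()->37, []
insert(15) -> [15]
insert(43) -> [15, 43]
insert(22) -> [15, 43, 22]
extract_min()->15, [22, 43]

Final heap: [22, 43]


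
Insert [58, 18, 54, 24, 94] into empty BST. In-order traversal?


Insert 58: root
Insert 18: L from 58
Insert 54: L from 58 -> R from 18
Insert 24: L from 58 -> R from 18 -> L from 54
Insert 94: R from 58

In-order: [18, 24, 54, 58, 94]


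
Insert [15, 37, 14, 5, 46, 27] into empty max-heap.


Insert 15: [15]
Insert 37: [37, 15]
Insert 14: [37, 15, 14]
Insert 5: [37, 15, 14, 5]
Insert 46: [46, 37, 14, 5, 15]
Insert 27: [46, 37, 27, 5, 15, 14]

Final heap: [46, 37, 27, 5, 15, 14]


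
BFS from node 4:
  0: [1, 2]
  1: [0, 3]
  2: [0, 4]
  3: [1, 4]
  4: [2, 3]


Visit 4, enqueue [2, 3]
Visit 2, enqueue [0]
Visit 3, enqueue [1]
Visit 0, enqueue []
Visit 1, enqueue []

BFS order: [4, 2, 3, 0, 1]


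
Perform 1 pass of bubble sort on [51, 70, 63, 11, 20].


Initial: [51, 70, 63, 11, 20]
Pass 1: [51, 63, 11, 20, 70] (3 swaps)

After 1 pass: [51, 63, 11, 20, 70]


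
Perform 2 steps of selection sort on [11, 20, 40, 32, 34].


Initial: [11, 20, 40, 32, 34]
Step 1: min=11 at 0
  Swap: [11, 20, 40, 32, 34]
Step 2: min=20 at 1
  Swap: [11, 20, 40, 32, 34]

After 2 steps: [11, 20, 40, 32, 34]


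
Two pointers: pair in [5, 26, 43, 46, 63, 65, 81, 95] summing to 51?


lo=0(5)+hi=7(95)=100
lo=0(5)+hi=6(81)=86
lo=0(5)+hi=5(65)=70
lo=0(5)+hi=4(63)=68
lo=0(5)+hi=3(46)=51

Yes: 5+46=51


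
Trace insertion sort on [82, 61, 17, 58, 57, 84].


Initial: [82, 61, 17, 58, 57, 84]
Insert 61: [61, 82, 17, 58, 57, 84]
Insert 17: [17, 61, 82, 58, 57, 84]
Insert 58: [17, 58, 61, 82, 57, 84]
Insert 57: [17, 57, 58, 61, 82, 84]
Insert 84: [17, 57, 58, 61, 82, 84]

Sorted: [17, 57, 58, 61, 82, 84]


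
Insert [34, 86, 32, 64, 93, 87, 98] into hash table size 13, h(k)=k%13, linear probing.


Insert 34: h=8 -> slot 8
Insert 86: h=8, 1 probes -> slot 9
Insert 32: h=6 -> slot 6
Insert 64: h=12 -> slot 12
Insert 93: h=2 -> slot 2
Insert 87: h=9, 1 probes -> slot 10
Insert 98: h=7 -> slot 7

Table: [None, None, 93, None, None, None, 32, 98, 34, 86, 87, None, 64]


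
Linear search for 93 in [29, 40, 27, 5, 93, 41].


i=0: 29!=93
i=1: 40!=93
i=2: 27!=93
i=3: 5!=93
i=4: 93==93 found!

Found at 4, 5 comps


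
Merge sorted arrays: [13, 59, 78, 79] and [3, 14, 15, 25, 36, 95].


Take 3 from B
Take 13 from A
Take 14 from B
Take 15 from B
Take 25 from B
Take 36 from B
Take 59 from A
Take 78 from A
Take 79 from A

Merged: [3, 13, 14, 15, 25, 36, 59, 78, 79, 95]


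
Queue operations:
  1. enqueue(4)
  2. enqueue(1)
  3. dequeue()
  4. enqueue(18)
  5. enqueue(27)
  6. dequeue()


enqueue(4) -> [4]
enqueue(1) -> [4, 1]
dequeue()->4, [1]
enqueue(18) -> [1, 18]
enqueue(27) -> [1, 18, 27]
dequeue()->1, [18, 27]

Final queue: [18, 27]


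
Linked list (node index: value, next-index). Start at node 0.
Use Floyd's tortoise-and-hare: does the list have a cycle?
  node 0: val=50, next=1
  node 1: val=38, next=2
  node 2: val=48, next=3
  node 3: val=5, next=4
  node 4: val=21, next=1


Floyd's tortoise (slow, +1) and hare (fast, +2):
  init: slow=0, fast=0
  step 1: slow=1, fast=2
  step 2: slow=2, fast=4
  step 3: slow=3, fast=2
  step 4: slow=4, fast=4
  slow == fast at node 4: cycle detected

Cycle: yes


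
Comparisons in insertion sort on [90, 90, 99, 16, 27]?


Algorithm: insertion sort
Input: [90, 90, 99, 16, 27]
Sorted: [16, 27, 90, 90, 99]

9


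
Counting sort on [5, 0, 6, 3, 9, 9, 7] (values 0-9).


Input: [5, 0, 6, 3, 9, 9, 7]
Counts: [1, 0, 0, 1, 0, 1, 1, 1, 0, 2]

Sorted: [0, 3, 5, 6, 7, 9, 9]


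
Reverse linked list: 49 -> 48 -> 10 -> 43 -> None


Step 1: curr=49, set curr.next=prev(None) | reversed so far: 49
Step 2: curr=48, set curr.next=prev(49) | reversed so far: 48 -> 49
Step 3: curr=10, set curr.next=prev(48) | reversed so far: 10 -> 48 -> 49
Step 4: curr=43, set curr.next=prev(10) | reversed so far: 43 -> 10 -> 48 -> 49

43 -> 10 -> 48 -> 49 -> None


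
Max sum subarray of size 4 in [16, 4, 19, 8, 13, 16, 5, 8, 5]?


[0:4]: 47
[1:5]: 44
[2:6]: 56
[3:7]: 42
[4:8]: 42
[5:9]: 34

Max: 56 at [2:6]


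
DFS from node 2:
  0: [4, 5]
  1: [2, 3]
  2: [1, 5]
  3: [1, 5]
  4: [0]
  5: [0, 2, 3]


Visit 2, push [5, 1]
Visit 1, push [3]
Visit 3, push [5]
Visit 5, push [0]
Visit 0, push [4]
Visit 4, push []

DFS order: [2, 1, 3, 5, 0, 4]


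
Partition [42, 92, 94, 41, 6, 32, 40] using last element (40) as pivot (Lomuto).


Pivot: 40
  6 <= 40: swap -> [6, 92, 94, 41, 42, 32, 40]
  32 <= 40: swap -> [6, 32, 94, 41, 42, 92, 40]
Place pivot at 2: [6, 32, 40, 41, 42, 92, 94]

Partitioned: [6, 32, 40, 41, 42, 92, 94]


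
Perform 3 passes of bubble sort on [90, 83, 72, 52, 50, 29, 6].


Initial: [90, 83, 72, 52, 50, 29, 6]
Pass 1: [83, 72, 52, 50, 29, 6, 90] (6 swaps)
Pass 2: [72, 52, 50, 29, 6, 83, 90] (5 swaps)
Pass 3: [52, 50, 29, 6, 72, 83, 90] (4 swaps)

After 3 passes: [52, 50, 29, 6, 72, 83, 90]


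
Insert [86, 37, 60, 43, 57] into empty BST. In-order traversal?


Insert 86: root
Insert 37: L from 86
Insert 60: L from 86 -> R from 37
Insert 43: L from 86 -> R from 37 -> L from 60
Insert 57: L from 86 -> R from 37 -> L from 60 -> R from 43

In-order: [37, 43, 57, 60, 86]


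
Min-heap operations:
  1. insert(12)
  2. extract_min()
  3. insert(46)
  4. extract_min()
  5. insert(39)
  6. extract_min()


insert(12) -> [12]
extract_min()->12, []
insert(46) -> [46]
extract_min()->46, []
insert(39) -> [39]
extract_min()->39, []

Final heap: []


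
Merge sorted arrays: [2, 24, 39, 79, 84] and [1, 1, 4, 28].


Take 1 from B
Take 1 from B
Take 2 from A
Take 4 from B
Take 24 from A
Take 28 from B

Merged: [1, 1, 2, 4, 24, 28, 39, 79, 84]


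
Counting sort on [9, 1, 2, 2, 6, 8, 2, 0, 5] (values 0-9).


Input: [9, 1, 2, 2, 6, 8, 2, 0, 5]
Counts: [1, 1, 3, 0, 0, 1, 1, 0, 1, 1]

Sorted: [0, 1, 2, 2, 2, 5, 6, 8, 9]


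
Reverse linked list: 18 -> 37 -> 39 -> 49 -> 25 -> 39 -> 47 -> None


Step 1: curr=18, set curr.next=prev(None) | reversed so far: 18
Step 2: curr=37, set curr.next=prev(18) | reversed so far: 37 -> 18
Step 3: curr=39, set curr.next=prev(37) | reversed so far: 39 -> 37 -> 18
Step 4: curr=49, set curr.next=prev(39) | reversed so far: 49 -> 39 -> 37 -> 18
Step 5: curr=25, set curr.next=prev(49) | reversed so far: 25 -> 49 -> 39 -> 37 -> 18
Step 6: curr=39, set curr.next=prev(25) | reversed so far: 39 -> 25 -> 49 -> 39 -> 37 -> 18
Step 7: curr=47, set curr.next=prev(39) | reversed so far: 47 -> 39 -> 25 -> 49 -> 39 -> 37 -> 18

47 -> 39 -> 25 -> 49 -> 39 -> 37 -> 18 -> None


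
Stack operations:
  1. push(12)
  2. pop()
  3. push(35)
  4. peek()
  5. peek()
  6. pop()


push(12) -> [12]
pop()->12, []
push(35) -> [35]
peek()->35
peek()->35
pop()->35, []

Final stack: []


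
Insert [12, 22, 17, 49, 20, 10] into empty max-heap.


Insert 12: [12]
Insert 22: [22, 12]
Insert 17: [22, 12, 17]
Insert 49: [49, 22, 17, 12]
Insert 20: [49, 22, 17, 12, 20]
Insert 10: [49, 22, 17, 12, 20, 10]

Final heap: [49, 22, 17, 12, 20, 10]


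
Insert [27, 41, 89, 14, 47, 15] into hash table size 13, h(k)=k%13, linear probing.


Insert 27: h=1 -> slot 1
Insert 41: h=2 -> slot 2
Insert 89: h=11 -> slot 11
Insert 14: h=1, 2 probes -> slot 3
Insert 47: h=8 -> slot 8
Insert 15: h=2, 2 probes -> slot 4

Table: [None, 27, 41, 14, 15, None, None, None, 47, None, None, 89, None]


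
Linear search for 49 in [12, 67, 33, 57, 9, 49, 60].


i=0: 12!=49
i=1: 67!=49
i=2: 33!=49
i=3: 57!=49
i=4: 9!=49
i=5: 49==49 found!

Found at 5, 6 comps


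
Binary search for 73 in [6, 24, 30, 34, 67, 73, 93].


Step 1: lo=0, hi=6, mid=3, val=34
Step 2: lo=4, hi=6, mid=5, val=73

Found at index 5


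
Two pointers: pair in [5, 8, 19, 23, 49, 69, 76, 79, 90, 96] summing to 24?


lo=0(5)+hi=9(96)=101
lo=0(5)+hi=8(90)=95
lo=0(5)+hi=7(79)=84
lo=0(5)+hi=6(76)=81
lo=0(5)+hi=5(69)=74
lo=0(5)+hi=4(49)=54
lo=0(5)+hi=3(23)=28
lo=0(5)+hi=2(19)=24

Yes: 5+19=24


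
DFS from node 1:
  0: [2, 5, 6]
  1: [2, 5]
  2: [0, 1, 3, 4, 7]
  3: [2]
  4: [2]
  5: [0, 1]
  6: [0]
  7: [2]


Visit 1, push [5, 2]
Visit 2, push [7, 4, 3, 0]
Visit 0, push [6, 5]
Visit 5, push []
Visit 6, push []
Visit 3, push []
Visit 4, push []
Visit 7, push []

DFS order: [1, 2, 0, 5, 6, 3, 4, 7]


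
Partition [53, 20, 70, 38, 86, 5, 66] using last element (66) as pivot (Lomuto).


Pivot: 66
  53 <= 66: advance i (no swap)
  20 <= 66: advance i (no swap)
  38 <= 66: swap -> [53, 20, 38, 70, 86, 5, 66]
  5 <= 66: swap -> [53, 20, 38, 5, 86, 70, 66]
Place pivot at 4: [53, 20, 38, 5, 66, 70, 86]

Partitioned: [53, 20, 38, 5, 66, 70, 86]


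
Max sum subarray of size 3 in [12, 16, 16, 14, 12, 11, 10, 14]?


[0:3]: 44
[1:4]: 46
[2:5]: 42
[3:6]: 37
[4:7]: 33
[5:8]: 35

Max: 46 at [1:4]


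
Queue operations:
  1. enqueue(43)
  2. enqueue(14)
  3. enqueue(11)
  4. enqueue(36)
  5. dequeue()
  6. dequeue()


enqueue(43) -> [43]
enqueue(14) -> [43, 14]
enqueue(11) -> [43, 14, 11]
enqueue(36) -> [43, 14, 11, 36]
dequeue()->43, [14, 11, 36]
dequeue()->14, [11, 36]

Final queue: [11, 36]


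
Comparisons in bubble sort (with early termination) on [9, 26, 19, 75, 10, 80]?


Algorithm: bubble sort (with early termination)
Input: [9, 26, 19, 75, 10, 80]
Sorted: [9, 10, 19, 26, 75, 80]

14


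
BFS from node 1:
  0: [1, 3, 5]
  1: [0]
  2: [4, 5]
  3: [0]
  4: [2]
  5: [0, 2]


Visit 1, enqueue [0]
Visit 0, enqueue [3, 5]
Visit 3, enqueue []
Visit 5, enqueue [2]
Visit 2, enqueue [4]
Visit 4, enqueue []

BFS order: [1, 0, 3, 5, 2, 4]


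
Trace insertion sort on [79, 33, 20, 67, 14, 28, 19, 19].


Initial: [79, 33, 20, 67, 14, 28, 19, 19]
Insert 33: [33, 79, 20, 67, 14, 28, 19, 19]
Insert 20: [20, 33, 79, 67, 14, 28, 19, 19]
Insert 67: [20, 33, 67, 79, 14, 28, 19, 19]
Insert 14: [14, 20, 33, 67, 79, 28, 19, 19]
Insert 28: [14, 20, 28, 33, 67, 79, 19, 19]
Insert 19: [14, 19, 20, 28, 33, 67, 79, 19]
Insert 19: [14, 19, 19, 20, 28, 33, 67, 79]

Sorted: [14, 19, 19, 20, 28, 33, 67, 79]


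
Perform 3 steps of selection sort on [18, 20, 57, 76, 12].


Initial: [18, 20, 57, 76, 12]
Step 1: min=12 at 4
  Swap: [12, 20, 57, 76, 18]
Step 2: min=18 at 4
  Swap: [12, 18, 57, 76, 20]
Step 3: min=20 at 4
  Swap: [12, 18, 20, 76, 57]

After 3 steps: [12, 18, 20, 76, 57]


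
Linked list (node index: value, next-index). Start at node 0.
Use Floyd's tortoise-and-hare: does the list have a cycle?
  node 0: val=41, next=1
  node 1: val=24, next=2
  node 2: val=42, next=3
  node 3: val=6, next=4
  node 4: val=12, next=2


Floyd's tortoise (slow, +1) and hare (fast, +2):
  init: slow=0, fast=0
  step 1: slow=1, fast=2
  step 2: slow=2, fast=4
  step 3: slow=3, fast=3
  slow == fast at node 3: cycle detected

Cycle: yes


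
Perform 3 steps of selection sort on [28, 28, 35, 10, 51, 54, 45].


Initial: [28, 28, 35, 10, 51, 54, 45]
Step 1: min=10 at 3
  Swap: [10, 28, 35, 28, 51, 54, 45]
Step 2: min=28 at 1
  Swap: [10, 28, 35, 28, 51, 54, 45]
Step 3: min=28 at 3
  Swap: [10, 28, 28, 35, 51, 54, 45]

After 3 steps: [10, 28, 28, 35, 51, 54, 45]


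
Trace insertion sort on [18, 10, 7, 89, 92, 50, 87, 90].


Initial: [18, 10, 7, 89, 92, 50, 87, 90]
Insert 10: [10, 18, 7, 89, 92, 50, 87, 90]
Insert 7: [7, 10, 18, 89, 92, 50, 87, 90]
Insert 89: [7, 10, 18, 89, 92, 50, 87, 90]
Insert 92: [7, 10, 18, 89, 92, 50, 87, 90]
Insert 50: [7, 10, 18, 50, 89, 92, 87, 90]
Insert 87: [7, 10, 18, 50, 87, 89, 92, 90]
Insert 90: [7, 10, 18, 50, 87, 89, 90, 92]

Sorted: [7, 10, 18, 50, 87, 89, 90, 92]


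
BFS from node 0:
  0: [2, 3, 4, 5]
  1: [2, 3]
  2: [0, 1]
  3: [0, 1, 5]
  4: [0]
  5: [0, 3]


Visit 0, enqueue [2, 3, 4, 5]
Visit 2, enqueue [1]
Visit 3, enqueue []
Visit 4, enqueue []
Visit 5, enqueue []
Visit 1, enqueue []

BFS order: [0, 2, 3, 4, 5, 1]


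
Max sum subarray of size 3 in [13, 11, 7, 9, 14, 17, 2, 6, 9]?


[0:3]: 31
[1:4]: 27
[2:5]: 30
[3:6]: 40
[4:7]: 33
[5:8]: 25
[6:9]: 17

Max: 40 at [3:6]


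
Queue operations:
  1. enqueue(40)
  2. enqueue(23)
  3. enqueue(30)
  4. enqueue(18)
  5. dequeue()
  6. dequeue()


enqueue(40) -> [40]
enqueue(23) -> [40, 23]
enqueue(30) -> [40, 23, 30]
enqueue(18) -> [40, 23, 30, 18]
dequeue()->40, [23, 30, 18]
dequeue()->23, [30, 18]

Final queue: [30, 18]


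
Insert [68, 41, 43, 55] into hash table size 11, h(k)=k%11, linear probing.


Insert 68: h=2 -> slot 2
Insert 41: h=8 -> slot 8
Insert 43: h=10 -> slot 10
Insert 55: h=0 -> slot 0

Table: [55, None, 68, None, None, None, None, None, 41, None, 43]


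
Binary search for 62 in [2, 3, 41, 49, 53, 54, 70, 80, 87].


Step 1: lo=0, hi=8, mid=4, val=53
Step 2: lo=5, hi=8, mid=6, val=70
Step 3: lo=5, hi=5, mid=5, val=54

Not found


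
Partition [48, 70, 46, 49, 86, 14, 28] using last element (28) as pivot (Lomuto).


Pivot: 28
  14 <= 28: swap -> [14, 70, 46, 49, 86, 48, 28]
Place pivot at 1: [14, 28, 46, 49, 86, 48, 70]

Partitioned: [14, 28, 46, 49, 86, 48, 70]


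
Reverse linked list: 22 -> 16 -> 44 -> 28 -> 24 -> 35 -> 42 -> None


Step 1: curr=22, set curr.next=prev(None) | reversed so far: 22
Step 2: curr=16, set curr.next=prev(22) | reversed so far: 16 -> 22
Step 3: curr=44, set curr.next=prev(16) | reversed so far: 44 -> 16 -> 22
Step 4: curr=28, set curr.next=prev(44) | reversed so far: 28 -> 44 -> 16 -> 22
Step 5: curr=24, set curr.next=prev(28) | reversed so far: 24 -> 28 -> 44 -> 16 -> 22
Step 6: curr=35, set curr.next=prev(24) | reversed so far: 35 -> 24 -> 28 -> 44 -> 16 -> 22
Step 7: curr=42, set curr.next=prev(35) | reversed so far: 42 -> 35 -> 24 -> 28 -> 44 -> 16 -> 22

42 -> 35 -> 24 -> 28 -> 44 -> 16 -> 22 -> None


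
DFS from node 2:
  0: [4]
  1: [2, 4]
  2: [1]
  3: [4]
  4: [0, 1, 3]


Visit 2, push [1]
Visit 1, push [4]
Visit 4, push [3, 0]
Visit 0, push []
Visit 3, push []

DFS order: [2, 1, 4, 0, 3]


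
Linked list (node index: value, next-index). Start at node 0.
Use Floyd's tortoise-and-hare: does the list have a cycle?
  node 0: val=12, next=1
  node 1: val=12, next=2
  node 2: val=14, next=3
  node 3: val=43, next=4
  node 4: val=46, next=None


Floyd's tortoise (slow, +1) and hare (fast, +2):
  init: slow=0, fast=0
  step 1: slow=1, fast=2
  step 2: slow=2, fast=4
  step 3: fast -> None, no cycle

Cycle: no


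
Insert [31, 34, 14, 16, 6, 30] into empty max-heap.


Insert 31: [31]
Insert 34: [34, 31]
Insert 14: [34, 31, 14]
Insert 16: [34, 31, 14, 16]
Insert 6: [34, 31, 14, 16, 6]
Insert 30: [34, 31, 30, 16, 6, 14]

Final heap: [34, 31, 30, 16, 6, 14]


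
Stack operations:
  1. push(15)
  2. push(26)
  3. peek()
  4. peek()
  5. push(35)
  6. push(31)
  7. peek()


push(15) -> [15]
push(26) -> [15, 26]
peek()->26
peek()->26
push(35) -> [15, 26, 35]
push(31) -> [15, 26, 35, 31]
peek()->31

Final stack: [15, 26, 35, 31]


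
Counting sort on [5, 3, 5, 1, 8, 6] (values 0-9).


Input: [5, 3, 5, 1, 8, 6]
Counts: [0, 1, 0, 1, 0, 2, 1, 0, 1, 0]

Sorted: [1, 3, 5, 5, 6, 8]


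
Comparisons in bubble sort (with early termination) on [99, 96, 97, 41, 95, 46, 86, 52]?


Algorithm: bubble sort (with early termination)
Input: [99, 96, 97, 41, 95, 46, 86, 52]
Sorted: [41, 46, 52, 86, 95, 96, 97, 99]

27


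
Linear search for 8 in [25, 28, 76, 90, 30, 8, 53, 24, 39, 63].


i=0: 25!=8
i=1: 28!=8
i=2: 76!=8
i=3: 90!=8
i=4: 30!=8
i=5: 8==8 found!

Found at 5, 6 comps


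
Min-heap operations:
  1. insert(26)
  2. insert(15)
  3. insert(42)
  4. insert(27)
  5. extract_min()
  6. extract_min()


insert(26) -> [26]
insert(15) -> [15, 26]
insert(42) -> [15, 26, 42]
insert(27) -> [15, 26, 42, 27]
extract_min()->15, [26, 27, 42]
extract_min()->26, [27, 42]

Final heap: [27, 42]


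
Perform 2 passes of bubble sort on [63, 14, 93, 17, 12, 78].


Initial: [63, 14, 93, 17, 12, 78]
Pass 1: [14, 63, 17, 12, 78, 93] (4 swaps)
Pass 2: [14, 17, 12, 63, 78, 93] (2 swaps)

After 2 passes: [14, 17, 12, 63, 78, 93]


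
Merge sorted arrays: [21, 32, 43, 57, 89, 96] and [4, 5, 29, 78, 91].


Take 4 from B
Take 5 from B
Take 21 from A
Take 29 from B
Take 32 from A
Take 43 from A
Take 57 from A
Take 78 from B
Take 89 from A
Take 91 from B

Merged: [4, 5, 21, 29, 32, 43, 57, 78, 89, 91, 96]


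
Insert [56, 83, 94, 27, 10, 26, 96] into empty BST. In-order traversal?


Insert 56: root
Insert 83: R from 56
Insert 94: R from 56 -> R from 83
Insert 27: L from 56
Insert 10: L from 56 -> L from 27
Insert 26: L from 56 -> L from 27 -> R from 10
Insert 96: R from 56 -> R from 83 -> R from 94

In-order: [10, 26, 27, 56, 83, 94, 96]


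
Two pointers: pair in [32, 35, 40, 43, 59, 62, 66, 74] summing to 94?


lo=0(32)+hi=7(74)=106
lo=0(32)+hi=6(66)=98
lo=0(32)+hi=5(62)=94

Yes: 32+62=94


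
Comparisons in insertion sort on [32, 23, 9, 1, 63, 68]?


Algorithm: insertion sort
Input: [32, 23, 9, 1, 63, 68]
Sorted: [1, 9, 23, 32, 63, 68]

8


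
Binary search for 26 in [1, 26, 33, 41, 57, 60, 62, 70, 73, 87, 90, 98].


Step 1: lo=0, hi=11, mid=5, val=60
Step 2: lo=0, hi=4, mid=2, val=33
Step 3: lo=0, hi=1, mid=0, val=1
Step 4: lo=1, hi=1, mid=1, val=26

Found at index 1


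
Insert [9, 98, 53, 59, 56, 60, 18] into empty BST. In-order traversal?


Insert 9: root
Insert 98: R from 9
Insert 53: R from 9 -> L from 98
Insert 59: R from 9 -> L from 98 -> R from 53
Insert 56: R from 9 -> L from 98 -> R from 53 -> L from 59
Insert 60: R from 9 -> L from 98 -> R from 53 -> R from 59
Insert 18: R from 9 -> L from 98 -> L from 53

In-order: [9, 18, 53, 56, 59, 60, 98]


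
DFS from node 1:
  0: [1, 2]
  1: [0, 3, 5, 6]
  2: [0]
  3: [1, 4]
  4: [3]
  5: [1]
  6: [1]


Visit 1, push [6, 5, 3, 0]
Visit 0, push [2]
Visit 2, push []
Visit 3, push [4]
Visit 4, push []
Visit 5, push []
Visit 6, push []

DFS order: [1, 0, 2, 3, 4, 5, 6]


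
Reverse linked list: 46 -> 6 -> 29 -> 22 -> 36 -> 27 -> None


Step 1: curr=46, set curr.next=prev(None) | reversed so far: 46
Step 2: curr=6, set curr.next=prev(46) | reversed so far: 6 -> 46
Step 3: curr=29, set curr.next=prev(6) | reversed so far: 29 -> 6 -> 46
Step 4: curr=22, set curr.next=prev(29) | reversed so far: 22 -> 29 -> 6 -> 46
Step 5: curr=36, set curr.next=prev(22) | reversed so far: 36 -> 22 -> 29 -> 6 -> 46
Step 6: curr=27, set curr.next=prev(36) | reversed so far: 27 -> 36 -> 22 -> 29 -> 6 -> 46

27 -> 36 -> 22 -> 29 -> 6 -> 46 -> None


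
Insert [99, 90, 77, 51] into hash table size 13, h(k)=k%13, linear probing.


Insert 99: h=8 -> slot 8
Insert 90: h=12 -> slot 12
Insert 77: h=12, 1 probes -> slot 0
Insert 51: h=12, 2 probes -> slot 1

Table: [77, 51, None, None, None, None, None, None, 99, None, None, None, 90]


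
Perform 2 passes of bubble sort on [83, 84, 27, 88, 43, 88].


Initial: [83, 84, 27, 88, 43, 88]
Pass 1: [83, 27, 84, 43, 88, 88] (2 swaps)
Pass 2: [27, 83, 43, 84, 88, 88] (2 swaps)

After 2 passes: [27, 83, 43, 84, 88, 88]


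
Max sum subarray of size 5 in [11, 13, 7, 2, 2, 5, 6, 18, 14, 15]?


[0:5]: 35
[1:6]: 29
[2:7]: 22
[3:8]: 33
[4:9]: 45
[5:10]: 58

Max: 58 at [5:10]


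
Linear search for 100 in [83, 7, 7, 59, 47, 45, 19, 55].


i=0: 83!=100
i=1: 7!=100
i=2: 7!=100
i=3: 59!=100
i=4: 47!=100
i=5: 45!=100
i=6: 19!=100
i=7: 55!=100

Not found, 8 comps


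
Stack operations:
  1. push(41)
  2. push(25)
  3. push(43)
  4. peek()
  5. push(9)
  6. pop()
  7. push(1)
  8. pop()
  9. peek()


push(41) -> [41]
push(25) -> [41, 25]
push(43) -> [41, 25, 43]
peek()->43
push(9) -> [41, 25, 43, 9]
pop()->9, [41, 25, 43]
push(1) -> [41, 25, 43, 1]
pop()->1, [41, 25, 43]
peek()->43

Final stack: [41, 25, 43]


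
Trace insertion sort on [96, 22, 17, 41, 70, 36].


Initial: [96, 22, 17, 41, 70, 36]
Insert 22: [22, 96, 17, 41, 70, 36]
Insert 17: [17, 22, 96, 41, 70, 36]
Insert 41: [17, 22, 41, 96, 70, 36]
Insert 70: [17, 22, 41, 70, 96, 36]
Insert 36: [17, 22, 36, 41, 70, 96]

Sorted: [17, 22, 36, 41, 70, 96]


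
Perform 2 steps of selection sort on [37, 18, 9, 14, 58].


Initial: [37, 18, 9, 14, 58]
Step 1: min=9 at 2
  Swap: [9, 18, 37, 14, 58]
Step 2: min=14 at 3
  Swap: [9, 14, 37, 18, 58]

After 2 steps: [9, 14, 37, 18, 58]


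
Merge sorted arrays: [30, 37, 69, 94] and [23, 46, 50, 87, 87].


Take 23 from B
Take 30 from A
Take 37 from A
Take 46 from B
Take 50 from B
Take 69 from A
Take 87 from B
Take 87 from B

Merged: [23, 30, 37, 46, 50, 69, 87, 87, 94]


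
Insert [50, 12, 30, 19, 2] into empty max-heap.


Insert 50: [50]
Insert 12: [50, 12]
Insert 30: [50, 12, 30]
Insert 19: [50, 19, 30, 12]
Insert 2: [50, 19, 30, 12, 2]

Final heap: [50, 19, 30, 12, 2]


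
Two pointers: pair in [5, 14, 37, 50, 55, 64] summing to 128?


lo=0(5)+hi=5(64)=69
lo=1(14)+hi=5(64)=78
lo=2(37)+hi=5(64)=101
lo=3(50)+hi=5(64)=114
lo=4(55)+hi=5(64)=119

No pair found


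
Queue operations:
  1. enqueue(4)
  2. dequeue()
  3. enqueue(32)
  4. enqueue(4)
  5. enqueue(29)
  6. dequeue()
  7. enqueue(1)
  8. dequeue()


enqueue(4) -> [4]
dequeue()->4, []
enqueue(32) -> [32]
enqueue(4) -> [32, 4]
enqueue(29) -> [32, 4, 29]
dequeue()->32, [4, 29]
enqueue(1) -> [4, 29, 1]
dequeue()->4, [29, 1]

Final queue: [29, 1]


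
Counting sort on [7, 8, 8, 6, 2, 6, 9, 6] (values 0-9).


Input: [7, 8, 8, 6, 2, 6, 9, 6]
Counts: [0, 0, 1, 0, 0, 0, 3, 1, 2, 1]

Sorted: [2, 6, 6, 6, 7, 8, 8, 9]


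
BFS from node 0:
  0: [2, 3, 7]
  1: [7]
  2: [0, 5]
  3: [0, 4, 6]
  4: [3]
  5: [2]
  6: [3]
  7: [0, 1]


Visit 0, enqueue [2, 3, 7]
Visit 2, enqueue [5]
Visit 3, enqueue [4, 6]
Visit 7, enqueue [1]
Visit 5, enqueue []
Visit 4, enqueue []
Visit 6, enqueue []
Visit 1, enqueue []

BFS order: [0, 2, 3, 7, 5, 4, 6, 1]


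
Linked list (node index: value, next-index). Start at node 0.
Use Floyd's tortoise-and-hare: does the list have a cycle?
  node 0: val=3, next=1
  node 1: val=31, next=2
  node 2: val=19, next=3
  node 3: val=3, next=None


Floyd's tortoise (slow, +1) and hare (fast, +2):
  init: slow=0, fast=0
  step 1: slow=1, fast=2
  step 2: fast 2->3->None, no cycle

Cycle: no


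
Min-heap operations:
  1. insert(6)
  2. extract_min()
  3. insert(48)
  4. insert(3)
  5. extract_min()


insert(6) -> [6]
extract_min()->6, []
insert(48) -> [48]
insert(3) -> [3, 48]
extract_min()->3, [48]

Final heap: [48]


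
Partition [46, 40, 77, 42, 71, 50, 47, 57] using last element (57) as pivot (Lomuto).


Pivot: 57
  46 <= 57: advance i (no swap)
  40 <= 57: advance i (no swap)
  42 <= 57: swap -> [46, 40, 42, 77, 71, 50, 47, 57]
  50 <= 57: swap -> [46, 40, 42, 50, 71, 77, 47, 57]
  47 <= 57: swap -> [46, 40, 42, 50, 47, 77, 71, 57]
Place pivot at 5: [46, 40, 42, 50, 47, 57, 71, 77]

Partitioned: [46, 40, 42, 50, 47, 57, 71, 77]


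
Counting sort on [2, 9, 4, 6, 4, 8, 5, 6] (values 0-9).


Input: [2, 9, 4, 6, 4, 8, 5, 6]
Counts: [0, 0, 1, 0, 2, 1, 2, 0, 1, 1]

Sorted: [2, 4, 4, 5, 6, 6, 8, 9]


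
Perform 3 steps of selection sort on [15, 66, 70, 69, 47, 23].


Initial: [15, 66, 70, 69, 47, 23]
Step 1: min=15 at 0
  Swap: [15, 66, 70, 69, 47, 23]
Step 2: min=23 at 5
  Swap: [15, 23, 70, 69, 47, 66]
Step 3: min=47 at 4
  Swap: [15, 23, 47, 69, 70, 66]

After 3 steps: [15, 23, 47, 69, 70, 66]


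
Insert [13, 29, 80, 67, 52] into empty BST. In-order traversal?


Insert 13: root
Insert 29: R from 13
Insert 80: R from 13 -> R from 29
Insert 67: R from 13 -> R from 29 -> L from 80
Insert 52: R from 13 -> R from 29 -> L from 80 -> L from 67

In-order: [13, 29, 52, 67, 80]


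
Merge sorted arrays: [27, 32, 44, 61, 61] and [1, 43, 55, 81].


Take 1 from B
Take 27 from A
Take 32 from A
Take 43 from B
Take 44 from A
Take 55 from B
Take 61 from A
Take 61 from A

Merged: [1, 27, 32, 43, 44, 55, 61, 61, 81]


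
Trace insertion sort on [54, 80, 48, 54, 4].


Initial: [54, 80, 48, 54, 4]
Insert 80: [54, 80, 48, 54, 4]
Insert 48: [48, 54, 80, 54, 4]
Insert 54: [48, 54, 54, 80, 4]
Insert 4: [4, 48, 54, 54, 80]

Sorted: [4, 48, 54, 54, 80]


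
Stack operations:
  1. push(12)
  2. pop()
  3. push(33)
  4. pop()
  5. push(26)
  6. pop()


push(12) -> [12]
pop()->12, []
push(33) -> [33]
pop()->33, []
push(26) -> [26]
pop()->26, []

Final stack: []


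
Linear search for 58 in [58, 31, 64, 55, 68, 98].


i=0: 58==58 found!

Found at 0, 1 comps


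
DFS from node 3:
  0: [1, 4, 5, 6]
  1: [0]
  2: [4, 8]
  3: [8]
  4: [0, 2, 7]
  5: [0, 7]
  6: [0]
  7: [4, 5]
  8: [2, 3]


Visit 3, push [8]
Visit 8, push [2]
Visit 2, push [4]
Visit 4, push [7, 0]
Visit 0, push [6, 5, 1]
Visit 1, push []
Visit 5, push [7]
Visit 7, push []
Visit 6, push []

DFS order: [3, 8, 2, 4, 0, 1, 5, 7, 6]


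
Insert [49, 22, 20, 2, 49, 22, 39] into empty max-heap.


Insert 49: [49]
Insert 22: [49, 22]
Insert 20: [49, 22, 20]
Insert 2: [49, 22, 20, 2]
Insert 49: [49, 49, 20, 2, 22]
Insert 22: [49, 49, 22, 2, 22, 20]
Insert 39: [49, 49, 39, 2, 22, 20, 22]

Final heap: [49, 49, 39, 2, 22, 20, 22]
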